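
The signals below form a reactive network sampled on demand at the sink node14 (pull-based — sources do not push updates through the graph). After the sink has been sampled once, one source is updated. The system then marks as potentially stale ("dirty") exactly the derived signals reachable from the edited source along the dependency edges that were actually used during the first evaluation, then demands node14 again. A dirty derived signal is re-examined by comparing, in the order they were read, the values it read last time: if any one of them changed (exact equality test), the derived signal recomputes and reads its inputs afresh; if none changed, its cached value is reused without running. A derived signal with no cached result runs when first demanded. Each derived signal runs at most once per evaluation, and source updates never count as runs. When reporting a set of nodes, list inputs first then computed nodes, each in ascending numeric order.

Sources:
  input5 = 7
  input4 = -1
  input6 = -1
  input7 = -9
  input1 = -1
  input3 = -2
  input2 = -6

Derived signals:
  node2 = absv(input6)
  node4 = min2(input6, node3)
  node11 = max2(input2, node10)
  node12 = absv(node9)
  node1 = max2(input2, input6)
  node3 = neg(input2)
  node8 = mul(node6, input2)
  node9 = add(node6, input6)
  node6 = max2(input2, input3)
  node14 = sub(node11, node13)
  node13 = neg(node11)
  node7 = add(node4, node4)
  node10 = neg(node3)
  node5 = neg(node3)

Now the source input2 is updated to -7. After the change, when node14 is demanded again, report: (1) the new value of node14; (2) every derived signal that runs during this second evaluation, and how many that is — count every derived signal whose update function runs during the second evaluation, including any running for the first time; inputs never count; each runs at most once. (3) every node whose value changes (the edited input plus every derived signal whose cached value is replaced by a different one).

Initial pass — values computed on the first demand:
  node3 = neg(-6) = 6
  node10 = neg(6) = -6
  node11 = max2(-6, -6) = -6
  node13 = neg(-6) = 6
  node14 = sub(-6, 6) = -12

Second demand — change propagation:
  node3: re-runs because input2 -6->-7; new result 7.
  node10: re-runs because node3 6->7; new result -7.
  node11: re-runs because input2 -6->-7; node10 -6->-7; new result -7.
  node13: re-runs because node11 -6->-7; new result 7.
  node14: re-runs because node11 -6->-7; node13 6->7; new result -14.

node14 now evaluates to -14.
Run set: node3, node10, node11, node13, node14 (5 run).
Changed values: input2, node3, node10, node11, node13, node14.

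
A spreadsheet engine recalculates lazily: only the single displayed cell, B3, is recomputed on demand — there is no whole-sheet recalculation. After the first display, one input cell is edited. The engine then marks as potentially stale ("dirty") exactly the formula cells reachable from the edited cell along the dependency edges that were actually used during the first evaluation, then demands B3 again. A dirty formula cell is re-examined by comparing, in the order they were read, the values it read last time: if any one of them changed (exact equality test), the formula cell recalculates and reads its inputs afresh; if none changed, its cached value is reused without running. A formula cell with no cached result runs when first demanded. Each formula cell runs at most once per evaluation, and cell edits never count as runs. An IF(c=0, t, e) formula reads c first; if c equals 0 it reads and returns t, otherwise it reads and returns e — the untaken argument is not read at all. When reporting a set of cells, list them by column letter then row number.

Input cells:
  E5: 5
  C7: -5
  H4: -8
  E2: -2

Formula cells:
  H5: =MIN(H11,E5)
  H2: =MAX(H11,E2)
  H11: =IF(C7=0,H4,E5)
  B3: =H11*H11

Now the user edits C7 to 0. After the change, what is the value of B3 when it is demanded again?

First evaluation (everything demanded from the output):
  H11 = IF(C7=0: C7=-5 -> else branch E5) = 5
  B3 = 5 * 5 = 25

Propagation after the edit:
  H11: runs — C7 -5->0; result -8.
  B3: runs — H11 5->-8; H11 5->-8; result 64.

New value of B3: 64.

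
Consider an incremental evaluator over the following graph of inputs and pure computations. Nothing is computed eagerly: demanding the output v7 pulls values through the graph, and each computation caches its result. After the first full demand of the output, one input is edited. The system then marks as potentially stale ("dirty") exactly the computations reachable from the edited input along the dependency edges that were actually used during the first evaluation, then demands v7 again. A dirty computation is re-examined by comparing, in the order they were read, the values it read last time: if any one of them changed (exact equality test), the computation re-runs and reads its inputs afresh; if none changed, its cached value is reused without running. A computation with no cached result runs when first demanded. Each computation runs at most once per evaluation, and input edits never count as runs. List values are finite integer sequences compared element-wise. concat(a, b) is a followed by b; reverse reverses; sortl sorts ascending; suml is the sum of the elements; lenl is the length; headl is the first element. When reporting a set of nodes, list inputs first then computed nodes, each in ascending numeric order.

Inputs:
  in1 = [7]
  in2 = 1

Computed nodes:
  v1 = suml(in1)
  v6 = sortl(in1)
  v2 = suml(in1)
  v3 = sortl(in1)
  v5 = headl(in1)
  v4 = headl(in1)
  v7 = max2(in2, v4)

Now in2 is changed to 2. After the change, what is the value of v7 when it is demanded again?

Initial pass — values computed on the first demand:
  v4 = headl([7]) = 7
  v7 = max2(1, 7) = 7

Second demand — change propagation:
  v7: re-runs because in2 1->2; new result 7 (unchanged).

v7 now evaluates to 7.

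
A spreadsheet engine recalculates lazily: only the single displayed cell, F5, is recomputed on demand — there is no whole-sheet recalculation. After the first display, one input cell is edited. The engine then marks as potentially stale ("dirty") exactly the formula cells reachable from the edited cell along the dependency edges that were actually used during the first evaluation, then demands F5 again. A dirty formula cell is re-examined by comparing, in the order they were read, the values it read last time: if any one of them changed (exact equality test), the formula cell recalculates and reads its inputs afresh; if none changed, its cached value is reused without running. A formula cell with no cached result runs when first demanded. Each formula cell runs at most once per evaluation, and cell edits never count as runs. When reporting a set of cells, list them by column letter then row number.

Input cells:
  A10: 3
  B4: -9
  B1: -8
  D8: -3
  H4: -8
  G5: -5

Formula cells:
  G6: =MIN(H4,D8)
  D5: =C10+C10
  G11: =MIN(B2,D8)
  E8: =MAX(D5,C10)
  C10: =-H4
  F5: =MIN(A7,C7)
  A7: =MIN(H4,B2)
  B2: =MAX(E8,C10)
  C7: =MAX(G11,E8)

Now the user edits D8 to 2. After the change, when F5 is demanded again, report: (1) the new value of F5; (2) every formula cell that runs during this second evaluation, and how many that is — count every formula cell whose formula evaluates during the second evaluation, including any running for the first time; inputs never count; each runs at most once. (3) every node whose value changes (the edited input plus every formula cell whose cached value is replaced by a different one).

First evaluation (everything demanded from the output):
  C10 = -(-8) = 8
  D5 = 8 + 8 = 16
  E8 = MAX(16, 8) = 16
  B2 = MAX(16, 8) = 16
  A7 = MIN(-8, 16) = -8
  G11 = MIN(16, -3) = -3
  C7 = MAX(-3, 16) = 16
  F5 = MIN(-8, 16) = -8

Propagation after the edit:
  G11: runs — D8 -3->2; result 2.
  C7: runs — G11 -3->2; result 16 (same value as before).
  F5: checked — values it read are unchanged (A7 unchanged, C7 unchanged); reused cached -8 without running.

Key observation: the change is absorbed at C7 — it re-runs but produces the same value, and the output's value is unchanged.

New value of F5: -8.
Formula cells that run: C7, G11 — 2 in total.
Values that change: D8, G11.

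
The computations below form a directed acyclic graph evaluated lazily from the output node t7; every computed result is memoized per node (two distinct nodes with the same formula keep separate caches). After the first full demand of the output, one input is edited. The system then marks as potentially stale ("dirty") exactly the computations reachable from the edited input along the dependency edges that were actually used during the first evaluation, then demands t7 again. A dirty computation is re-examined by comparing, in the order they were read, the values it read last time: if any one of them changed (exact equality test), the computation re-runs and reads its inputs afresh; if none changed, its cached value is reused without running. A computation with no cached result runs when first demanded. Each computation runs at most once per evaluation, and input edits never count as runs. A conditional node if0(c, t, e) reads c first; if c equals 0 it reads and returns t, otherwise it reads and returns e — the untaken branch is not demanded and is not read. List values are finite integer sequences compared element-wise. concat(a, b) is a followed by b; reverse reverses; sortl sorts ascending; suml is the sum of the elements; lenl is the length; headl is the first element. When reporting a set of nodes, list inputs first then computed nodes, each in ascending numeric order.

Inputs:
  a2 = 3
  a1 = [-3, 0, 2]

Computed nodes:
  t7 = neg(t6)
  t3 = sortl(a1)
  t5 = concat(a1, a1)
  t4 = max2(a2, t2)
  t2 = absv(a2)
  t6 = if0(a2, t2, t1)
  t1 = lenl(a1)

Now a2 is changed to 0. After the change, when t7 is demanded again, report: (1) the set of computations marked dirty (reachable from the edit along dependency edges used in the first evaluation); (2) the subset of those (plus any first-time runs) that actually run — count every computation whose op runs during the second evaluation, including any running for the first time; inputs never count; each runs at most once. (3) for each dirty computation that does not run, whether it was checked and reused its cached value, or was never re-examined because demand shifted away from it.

The edit dirties: t6, t7.
3 computations run: t2, t6, t7.
No dirty computation escaped a run.
Note the branch switch — t2 had no cache and runs now for the first time.

First demand of the output computes:
  t1 = lenl([-3, 0, 2]) = 3
  t6 = if0(a2=3 -> else branch t1) = 3
  t7 = neg(3) = -3

After the edit, cleaning proceeds:
  t2: had never run; runs now, result 0.
  t6: a read changed (a2 3->0) — executes, giving 0.
  t7: a read changed (t6 3->0) — executes, giving 0.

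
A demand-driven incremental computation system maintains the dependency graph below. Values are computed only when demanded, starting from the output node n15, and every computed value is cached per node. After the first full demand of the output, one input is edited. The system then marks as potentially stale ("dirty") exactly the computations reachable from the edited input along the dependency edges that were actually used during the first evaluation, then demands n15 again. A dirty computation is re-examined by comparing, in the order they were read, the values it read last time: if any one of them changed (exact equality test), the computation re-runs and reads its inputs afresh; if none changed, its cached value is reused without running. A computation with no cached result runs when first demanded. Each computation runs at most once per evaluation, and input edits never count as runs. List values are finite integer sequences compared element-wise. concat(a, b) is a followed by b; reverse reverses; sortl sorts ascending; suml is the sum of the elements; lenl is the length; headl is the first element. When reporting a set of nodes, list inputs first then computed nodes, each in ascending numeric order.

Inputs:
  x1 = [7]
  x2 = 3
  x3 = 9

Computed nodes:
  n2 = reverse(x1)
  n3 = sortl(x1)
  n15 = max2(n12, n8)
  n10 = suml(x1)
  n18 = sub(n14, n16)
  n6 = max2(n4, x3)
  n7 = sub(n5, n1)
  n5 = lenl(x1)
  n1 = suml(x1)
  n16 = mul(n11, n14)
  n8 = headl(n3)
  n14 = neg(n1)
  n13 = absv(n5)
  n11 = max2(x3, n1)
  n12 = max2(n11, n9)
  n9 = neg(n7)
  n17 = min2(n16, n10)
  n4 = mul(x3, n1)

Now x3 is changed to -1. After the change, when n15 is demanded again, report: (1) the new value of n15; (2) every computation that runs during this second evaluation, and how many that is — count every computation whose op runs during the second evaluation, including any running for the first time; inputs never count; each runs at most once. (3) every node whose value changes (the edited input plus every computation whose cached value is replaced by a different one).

New value of n15: 7.
Computations that run: n11, n12, n15 — 3 in total.
Values that change: x3, n11, n12, n15.

First evaluation (everything demanded from the output):
  n1 = suml([7]) = 7
  n3 = sortl([7]) = [7]
  n5 = lenl([7]) = 1
  n7 = sub(1, 7) = -6
  n8 = headl([7]) = 7
  n9 = neg(-6) = 6
  n11 = max2(9, 7) = 9
  n12 = max2(9, 6) = 9
  n15 = max2(9, 7) = 9

Propagation after the edit:
  n11: runs — x3 9->-1; result 7.
  n12: runs — n11 9->7; result 7.
  n15: runs — n12 9->7; result 7.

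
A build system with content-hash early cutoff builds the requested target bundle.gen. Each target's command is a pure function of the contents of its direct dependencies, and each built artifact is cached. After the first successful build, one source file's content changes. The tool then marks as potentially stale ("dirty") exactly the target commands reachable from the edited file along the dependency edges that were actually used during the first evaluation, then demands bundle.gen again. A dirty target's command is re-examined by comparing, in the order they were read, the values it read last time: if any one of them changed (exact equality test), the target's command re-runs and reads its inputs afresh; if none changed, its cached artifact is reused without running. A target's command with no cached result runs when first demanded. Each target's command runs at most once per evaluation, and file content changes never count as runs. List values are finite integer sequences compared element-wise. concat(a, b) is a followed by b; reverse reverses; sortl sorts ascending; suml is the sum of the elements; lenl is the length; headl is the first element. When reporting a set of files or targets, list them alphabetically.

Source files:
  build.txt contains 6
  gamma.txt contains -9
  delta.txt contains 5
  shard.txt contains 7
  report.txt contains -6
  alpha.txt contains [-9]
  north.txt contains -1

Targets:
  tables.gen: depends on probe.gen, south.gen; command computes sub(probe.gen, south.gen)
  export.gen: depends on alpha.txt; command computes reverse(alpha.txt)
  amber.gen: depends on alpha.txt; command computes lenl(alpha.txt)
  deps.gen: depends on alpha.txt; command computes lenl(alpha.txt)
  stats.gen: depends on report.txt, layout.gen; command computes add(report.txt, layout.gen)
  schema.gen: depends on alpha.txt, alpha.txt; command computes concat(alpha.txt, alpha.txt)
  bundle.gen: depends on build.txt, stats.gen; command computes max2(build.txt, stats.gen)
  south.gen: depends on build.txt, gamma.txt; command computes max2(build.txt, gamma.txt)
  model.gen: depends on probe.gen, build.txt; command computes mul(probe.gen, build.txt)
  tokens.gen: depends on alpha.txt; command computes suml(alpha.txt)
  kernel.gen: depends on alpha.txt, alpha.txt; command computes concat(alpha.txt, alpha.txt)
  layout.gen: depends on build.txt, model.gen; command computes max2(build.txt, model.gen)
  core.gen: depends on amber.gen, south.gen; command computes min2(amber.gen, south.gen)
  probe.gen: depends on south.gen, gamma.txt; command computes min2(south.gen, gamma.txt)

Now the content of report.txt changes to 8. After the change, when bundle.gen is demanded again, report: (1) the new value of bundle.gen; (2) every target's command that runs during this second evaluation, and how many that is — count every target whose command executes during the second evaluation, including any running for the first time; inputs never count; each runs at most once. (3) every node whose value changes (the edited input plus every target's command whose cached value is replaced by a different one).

New value of bundle.gen: 14.
Target commands that run: bundle.gen, stats.gen — 2 in total.
Values that change: bundle.gen, report.txt, stats.gen.

First evaluation (everything demanded from the output):
  south.gen = max2(6, -9) = 6
  probe.gen = min2(6, -9) = -9
  model.gen = mul(-9, 6) = -54
  layout.gen = max2(6, -54) = 6
  stats.gen = add(-6, 6) = 0
  bundle.gen = max2(6, 0) = 6

Propagation after the edit:
  stats.gen: runs — report.txt -6->8; result 14.
  bundle.gen: runs — stats.gen 0->14; result 14.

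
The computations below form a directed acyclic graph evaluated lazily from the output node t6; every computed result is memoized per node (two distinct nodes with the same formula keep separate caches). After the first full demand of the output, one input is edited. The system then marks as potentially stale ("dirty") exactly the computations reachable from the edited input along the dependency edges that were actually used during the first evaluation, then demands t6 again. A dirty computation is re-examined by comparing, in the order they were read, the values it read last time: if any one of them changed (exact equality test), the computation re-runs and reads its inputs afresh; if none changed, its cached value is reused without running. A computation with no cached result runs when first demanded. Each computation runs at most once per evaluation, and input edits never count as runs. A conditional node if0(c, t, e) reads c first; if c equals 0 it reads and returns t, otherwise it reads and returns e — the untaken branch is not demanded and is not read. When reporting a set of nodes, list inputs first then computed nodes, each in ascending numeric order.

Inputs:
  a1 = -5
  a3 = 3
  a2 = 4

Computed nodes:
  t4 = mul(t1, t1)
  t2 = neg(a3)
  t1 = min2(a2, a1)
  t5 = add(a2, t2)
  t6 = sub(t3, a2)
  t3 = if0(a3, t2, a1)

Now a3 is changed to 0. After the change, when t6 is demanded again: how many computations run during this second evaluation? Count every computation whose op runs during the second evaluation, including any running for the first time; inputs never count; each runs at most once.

3 computations run: t2, t3, t6.
Note the branch switch — t2 had no cache and runs now for the first time.

First demand of the output computes:
  t3 = if0(a3=3 -> else branch a1) = -5
  t6 = sub(-5, 4) = -9

After the edit, cleaning proceeds:
  t2: had never run; runs now, result 0.
  t3: a read changed (a3 3->0) — executes, giving 0.
  t6: a read changed (t3 -5->0) — executes, giving -4.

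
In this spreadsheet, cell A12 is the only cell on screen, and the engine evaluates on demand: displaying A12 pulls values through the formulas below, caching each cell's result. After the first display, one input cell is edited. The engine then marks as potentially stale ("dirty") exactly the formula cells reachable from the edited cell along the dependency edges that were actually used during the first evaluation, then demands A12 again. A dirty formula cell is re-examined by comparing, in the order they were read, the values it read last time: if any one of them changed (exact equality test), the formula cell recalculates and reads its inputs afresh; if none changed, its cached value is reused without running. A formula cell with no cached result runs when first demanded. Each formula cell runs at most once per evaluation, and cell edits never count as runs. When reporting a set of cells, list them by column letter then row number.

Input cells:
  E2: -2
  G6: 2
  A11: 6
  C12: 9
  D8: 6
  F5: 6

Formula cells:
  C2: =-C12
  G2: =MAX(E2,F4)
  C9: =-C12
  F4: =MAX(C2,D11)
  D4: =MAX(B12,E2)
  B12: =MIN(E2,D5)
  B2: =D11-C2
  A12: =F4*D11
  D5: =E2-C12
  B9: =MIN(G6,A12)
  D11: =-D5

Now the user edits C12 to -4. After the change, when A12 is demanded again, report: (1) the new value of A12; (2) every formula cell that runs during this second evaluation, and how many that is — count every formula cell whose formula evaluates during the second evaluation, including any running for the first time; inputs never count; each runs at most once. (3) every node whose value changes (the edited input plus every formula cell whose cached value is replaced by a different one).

Initial pass — values computed on the first demand:
  C2 = -(9) = -9
  D5 = -2 - 9 = -11
  D11 = -(-11) = 11
  F4 = MAX(-9, 11) = 11
  A12 = 11 * 11 = 121

Second demand — change propagation:
  C2: re-runs because C12 9->-4; new result 4.
  D5: re-runs because C12 9->-4; new result 2.
  D11: re-runs because D5 -11->2; new result -2.
  F4: re-runs because C2 -9->4; D11 11->-2; new result 4.
  A12: re-runs because F4 11->4; D11 11->-2; new result -8.

A12 now evaluates to -8.
Run set: A12, C2, D5, D11, F4 (5 run).
Changed values: A12, C2, C12, D5, D11, F4.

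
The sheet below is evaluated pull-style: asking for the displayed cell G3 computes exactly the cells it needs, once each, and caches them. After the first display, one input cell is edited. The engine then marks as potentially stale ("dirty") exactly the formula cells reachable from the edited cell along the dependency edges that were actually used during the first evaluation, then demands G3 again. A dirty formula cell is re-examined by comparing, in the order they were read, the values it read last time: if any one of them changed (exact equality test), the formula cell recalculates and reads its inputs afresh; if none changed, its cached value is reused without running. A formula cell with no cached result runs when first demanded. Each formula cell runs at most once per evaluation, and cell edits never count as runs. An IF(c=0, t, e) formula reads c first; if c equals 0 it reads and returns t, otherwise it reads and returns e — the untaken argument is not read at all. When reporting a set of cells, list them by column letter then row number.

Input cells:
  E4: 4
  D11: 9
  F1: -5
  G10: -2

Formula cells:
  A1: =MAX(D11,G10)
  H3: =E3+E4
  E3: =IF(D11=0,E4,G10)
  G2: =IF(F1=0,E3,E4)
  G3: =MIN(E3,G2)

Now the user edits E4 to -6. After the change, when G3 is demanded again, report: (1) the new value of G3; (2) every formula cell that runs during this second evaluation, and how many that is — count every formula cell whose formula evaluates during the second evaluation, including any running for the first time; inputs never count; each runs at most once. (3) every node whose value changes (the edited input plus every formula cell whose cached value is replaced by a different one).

First demand of the output computes:
  E3 = IF(D11=0: D11=9 -> else branch G10) = -2
  G2 = IF(F1=0: F1=-5 -> else branch E4) = 4
  G3 = MIN(-2, 4) = -2

After the edit, cleaning proceeds:
  G2: a read changed (E4 4->-6) — executes, giving -6.
  G3: a read changed (G2 4->-6) — executes, giving -6.

Demanding G3 again yields -6.
2 formula cells run: G2, G3.
The nodes whose values change: E4, G2, G3.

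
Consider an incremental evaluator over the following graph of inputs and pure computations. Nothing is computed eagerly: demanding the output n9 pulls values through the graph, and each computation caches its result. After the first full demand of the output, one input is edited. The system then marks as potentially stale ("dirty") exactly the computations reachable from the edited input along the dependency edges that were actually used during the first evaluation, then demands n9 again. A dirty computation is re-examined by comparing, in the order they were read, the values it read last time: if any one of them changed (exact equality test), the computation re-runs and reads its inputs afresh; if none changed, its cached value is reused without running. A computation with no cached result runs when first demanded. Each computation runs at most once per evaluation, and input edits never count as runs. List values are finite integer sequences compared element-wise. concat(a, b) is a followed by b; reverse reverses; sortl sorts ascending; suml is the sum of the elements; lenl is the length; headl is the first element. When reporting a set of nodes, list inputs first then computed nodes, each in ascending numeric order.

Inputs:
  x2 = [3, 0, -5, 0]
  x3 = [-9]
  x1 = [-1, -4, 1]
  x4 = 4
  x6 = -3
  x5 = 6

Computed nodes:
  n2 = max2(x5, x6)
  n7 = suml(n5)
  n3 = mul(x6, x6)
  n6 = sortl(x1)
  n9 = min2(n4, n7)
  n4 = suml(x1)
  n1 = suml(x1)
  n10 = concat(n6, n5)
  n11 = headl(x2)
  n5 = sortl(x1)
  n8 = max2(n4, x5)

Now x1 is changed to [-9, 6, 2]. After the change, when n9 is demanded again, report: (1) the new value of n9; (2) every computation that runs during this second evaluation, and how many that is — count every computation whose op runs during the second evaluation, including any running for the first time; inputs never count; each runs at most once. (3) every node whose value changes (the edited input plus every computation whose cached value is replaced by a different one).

n9 now evaluates to -1.
Run set: n4, n5, n7, n9 (4 run).
Changed values: x1, n4, n5, n7, n9.

Initial pass — values computed on the first demand:
  n4 = suml([-1, -4, 1]) = -4
  n5 = sortl([-1, -4, 1]) = [-4, -1, 1]
  n7 = suml([-4, -1, 1]) = -4
  n9 = min2(-4, -4) = -4

Second demand — change propagation:
  n4: re-runs because x1 [-1, -4, 1]->[-9, 6, 2]; new result -1.
  n5: re-runs because x1 [-1, -4, 1]->[-9, 6, 2]; new result [-9, 2, 6].
  n7: re-runs because n5 [-4, -1, 1]->[-9, 2, 6]; new result -1.
  n9: re-runs because n4 -4->-1; n7 -4->-1; new result -1.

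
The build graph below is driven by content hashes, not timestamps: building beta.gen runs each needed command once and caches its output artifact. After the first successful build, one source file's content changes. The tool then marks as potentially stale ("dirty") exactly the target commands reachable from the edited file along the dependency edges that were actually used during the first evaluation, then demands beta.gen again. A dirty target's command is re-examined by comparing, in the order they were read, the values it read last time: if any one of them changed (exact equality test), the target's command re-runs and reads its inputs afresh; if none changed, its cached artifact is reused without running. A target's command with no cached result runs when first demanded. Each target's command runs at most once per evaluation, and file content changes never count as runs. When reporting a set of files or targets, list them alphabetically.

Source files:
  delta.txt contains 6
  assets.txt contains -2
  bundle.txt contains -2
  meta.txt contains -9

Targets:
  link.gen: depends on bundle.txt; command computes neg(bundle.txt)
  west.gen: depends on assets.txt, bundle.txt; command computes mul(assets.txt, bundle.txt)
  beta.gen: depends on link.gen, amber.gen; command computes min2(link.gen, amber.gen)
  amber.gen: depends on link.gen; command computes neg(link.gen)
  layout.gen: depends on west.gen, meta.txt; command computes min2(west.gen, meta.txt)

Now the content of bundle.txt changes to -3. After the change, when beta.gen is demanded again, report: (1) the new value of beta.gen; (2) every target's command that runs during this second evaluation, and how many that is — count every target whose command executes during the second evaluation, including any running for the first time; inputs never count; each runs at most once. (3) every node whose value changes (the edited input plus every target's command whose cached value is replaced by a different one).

beta.gen now evaluates to -3.
Run set: amber.gen, beta.gen, link.gen (3 run).
Changed values: amber.gen, beta.gen, bundle.txt, link.gen.

Initial pass — values computed on the first demand:
  link.gen = neg(-2) = 2
  amber.gen = neg(2) = -2
  beta.gen = min2(2, -2) = -2

Second demand — change propagation:
  link.gen: re-runs because bundle.txt -2->-3; new result 3.
  amber.gen: re-runs because link.gen 2->3; new result -3.
  beta.gen: re-runs because link.gen 2->3; amber.gen -2->-3; new result -3.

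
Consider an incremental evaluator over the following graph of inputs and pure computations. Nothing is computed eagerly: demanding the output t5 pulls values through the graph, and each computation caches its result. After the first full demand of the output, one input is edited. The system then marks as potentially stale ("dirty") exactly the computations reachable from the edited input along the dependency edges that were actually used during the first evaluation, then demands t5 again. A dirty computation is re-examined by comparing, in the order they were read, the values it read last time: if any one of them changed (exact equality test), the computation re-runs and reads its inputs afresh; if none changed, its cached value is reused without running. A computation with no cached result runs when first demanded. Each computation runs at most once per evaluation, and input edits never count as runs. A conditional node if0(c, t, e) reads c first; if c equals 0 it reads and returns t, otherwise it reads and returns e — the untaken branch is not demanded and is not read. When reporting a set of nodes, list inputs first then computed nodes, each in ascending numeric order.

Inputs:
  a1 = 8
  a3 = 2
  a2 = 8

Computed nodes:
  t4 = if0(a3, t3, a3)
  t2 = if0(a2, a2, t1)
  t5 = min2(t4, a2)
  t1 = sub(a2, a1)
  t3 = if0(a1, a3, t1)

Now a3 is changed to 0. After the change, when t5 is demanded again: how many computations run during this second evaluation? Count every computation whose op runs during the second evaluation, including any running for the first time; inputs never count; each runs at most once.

Run set: t1, t3, t4, t5 (4 run).
The important point: the flipped condition pulls in fresh nodes; t1, t3 run for the first time.

Initial pass — values computed on the first demand:
  t4 = if0(a3=2 -> else branch a3) = 2
  t5 = min2(2, 8) = 2

Second demand — change propagation:
  t1: newly demanded (no cache) — executes and yields 0.
  t3: newly demanded (no cache) — executes and yields 0.
  t4: re-runs because a3 2->0; a3 2->0; new result 0.
  t5: re-runs because t4 2->0; new result 0.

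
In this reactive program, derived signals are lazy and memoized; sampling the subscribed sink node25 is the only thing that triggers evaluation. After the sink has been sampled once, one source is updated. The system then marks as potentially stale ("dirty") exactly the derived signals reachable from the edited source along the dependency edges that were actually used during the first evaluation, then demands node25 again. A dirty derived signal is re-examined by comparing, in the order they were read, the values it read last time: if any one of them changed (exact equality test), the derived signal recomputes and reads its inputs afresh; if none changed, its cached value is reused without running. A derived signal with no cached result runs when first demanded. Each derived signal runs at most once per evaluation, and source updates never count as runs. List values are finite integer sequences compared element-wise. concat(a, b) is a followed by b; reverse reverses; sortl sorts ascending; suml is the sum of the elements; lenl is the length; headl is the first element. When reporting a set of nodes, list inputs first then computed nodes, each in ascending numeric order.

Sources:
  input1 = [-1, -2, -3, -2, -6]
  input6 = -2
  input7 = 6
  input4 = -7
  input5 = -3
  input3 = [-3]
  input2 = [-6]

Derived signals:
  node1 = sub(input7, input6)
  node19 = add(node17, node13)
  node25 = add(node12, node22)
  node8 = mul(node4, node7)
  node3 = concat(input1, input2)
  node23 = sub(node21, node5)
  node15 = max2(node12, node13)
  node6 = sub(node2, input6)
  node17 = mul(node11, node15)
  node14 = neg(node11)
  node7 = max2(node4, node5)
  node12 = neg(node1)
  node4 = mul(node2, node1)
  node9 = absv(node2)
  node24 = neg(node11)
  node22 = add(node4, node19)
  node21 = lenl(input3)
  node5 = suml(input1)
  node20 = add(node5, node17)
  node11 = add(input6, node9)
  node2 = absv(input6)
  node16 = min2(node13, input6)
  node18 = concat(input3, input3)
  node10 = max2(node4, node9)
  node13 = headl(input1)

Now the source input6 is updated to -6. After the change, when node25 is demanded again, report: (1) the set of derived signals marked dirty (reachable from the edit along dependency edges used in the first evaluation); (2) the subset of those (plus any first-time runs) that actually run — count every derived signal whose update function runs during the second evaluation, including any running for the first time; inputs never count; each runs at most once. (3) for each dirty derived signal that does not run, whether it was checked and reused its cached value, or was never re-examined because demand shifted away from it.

The edit dirties: node1, node2, node4, node9, node11, node12, node15, node17, node19, node22, node25.
9 derived signals run: node1, node2, node4, node9, node11, node12, node15, node22, node25.
Cache hits after checking: node17, node19.
Note where the cutoff bites: node17 is checked, finds nothing changed, and keeps its cache.

First demand of the output computes:
  node1 = sub(6, -2) = 8
  node2 = absv(-2) = 2
  node4 = mul(2, 8) = 16
  node9 = absv(2) = 2
  node11 = add(-2, 2) = 0
  node12 = neg(8) = -8
  node13 = headl([-1, -2, -3, -2, -6]) = -1
  node15 = max2(-8, -1) = -1
  node17 = mul(0, -1) = 0
  node19 = add(0, -1) = -1
  node22 = add(16, -1) = 15
  node25 = add(-8, 15) = 7

After the edit, cleaning proceeds:
  node1: a read changed (input6 -2->-6) — executes, giving 12.
  node2: a read changed (input6 -2->-6) — executes, giving 6.
  node4: a read changed (node2 2->6; node1 8->12) — executes, giving 72.
  node9: a read changed (node2 2->6) — executes, giving 6.
  node11: a read changed (input6 -2->-6; node9 2->6) — executes, giving 0 — identical to its old value.
  node12: a read changed (node1 8->12) — executes, giving -12.
  node15: a read changed (node12 -8->-12) — executes, giving -1 — identical to its old value.
  node17: dirty, but its reads are unchanged (node11 unchanged, node15 unchanged); cached 0 stands.
  node19: dirty, but its reads are unchanged (node17 unchanged, node13 unchanged); cached -1 stands.
  node22: a read changed (node4 16->72) — executes, giving 71.
  node25: a read changed (node12 -8->-12; node22 15->71) — executes, giving 59.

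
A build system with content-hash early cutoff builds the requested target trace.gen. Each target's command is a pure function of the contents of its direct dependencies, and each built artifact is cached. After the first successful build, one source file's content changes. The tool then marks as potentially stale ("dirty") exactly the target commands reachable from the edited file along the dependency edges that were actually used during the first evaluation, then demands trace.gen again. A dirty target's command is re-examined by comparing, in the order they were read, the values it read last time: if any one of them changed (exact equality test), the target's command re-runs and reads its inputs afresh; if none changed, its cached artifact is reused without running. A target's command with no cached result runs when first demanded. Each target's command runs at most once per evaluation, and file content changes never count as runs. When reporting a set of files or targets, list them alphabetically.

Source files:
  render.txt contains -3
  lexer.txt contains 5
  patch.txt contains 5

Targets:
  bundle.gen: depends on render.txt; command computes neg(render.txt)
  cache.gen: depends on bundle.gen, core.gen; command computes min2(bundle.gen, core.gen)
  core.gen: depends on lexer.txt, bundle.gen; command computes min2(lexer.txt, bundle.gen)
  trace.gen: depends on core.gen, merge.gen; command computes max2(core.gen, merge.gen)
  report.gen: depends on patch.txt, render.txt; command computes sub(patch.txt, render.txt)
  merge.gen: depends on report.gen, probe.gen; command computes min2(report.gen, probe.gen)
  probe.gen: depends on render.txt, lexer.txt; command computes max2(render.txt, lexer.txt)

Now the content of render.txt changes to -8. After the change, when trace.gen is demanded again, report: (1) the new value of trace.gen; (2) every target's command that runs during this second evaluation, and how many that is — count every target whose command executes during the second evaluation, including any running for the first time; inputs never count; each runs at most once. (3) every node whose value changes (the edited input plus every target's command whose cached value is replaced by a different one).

New value of trace.gen: 5.
Target commands that run: bundle.gen, core.gen, merge.gen, probe.gen, report.gen, trace.gen — 6 in total.
Values that change: bundle.gen, core.gen, render.txt, report.gen.

First evaluation (everything demanded from the output):
  bundle.gen = neg(-3) = 3
  core.gen = min2(5, 3) = 3
  probe.gen = max2(-3, 5) = 5
  report.gen = sub(5, -3) = 8
  merge.gen = min2(8, 5) = 5
  trace.gen = max2(3, 5) = 5

Propagation after the edit:
  bundle.gen: runs — render.txt -3->-8; result 8.
  core.gen: runs — bundle.gen 3->8; result 5.
  probe.gen: runs — render.txt -3->-8; result 5 (same value as before).
  report.gen: runs — render.txt -3->-8; result 13.
  merge.gen: runs — report.gen 8->13; result 5 (same value as before).
  trace.gen: runs — core.gen 3->5; result 5 (same value as before).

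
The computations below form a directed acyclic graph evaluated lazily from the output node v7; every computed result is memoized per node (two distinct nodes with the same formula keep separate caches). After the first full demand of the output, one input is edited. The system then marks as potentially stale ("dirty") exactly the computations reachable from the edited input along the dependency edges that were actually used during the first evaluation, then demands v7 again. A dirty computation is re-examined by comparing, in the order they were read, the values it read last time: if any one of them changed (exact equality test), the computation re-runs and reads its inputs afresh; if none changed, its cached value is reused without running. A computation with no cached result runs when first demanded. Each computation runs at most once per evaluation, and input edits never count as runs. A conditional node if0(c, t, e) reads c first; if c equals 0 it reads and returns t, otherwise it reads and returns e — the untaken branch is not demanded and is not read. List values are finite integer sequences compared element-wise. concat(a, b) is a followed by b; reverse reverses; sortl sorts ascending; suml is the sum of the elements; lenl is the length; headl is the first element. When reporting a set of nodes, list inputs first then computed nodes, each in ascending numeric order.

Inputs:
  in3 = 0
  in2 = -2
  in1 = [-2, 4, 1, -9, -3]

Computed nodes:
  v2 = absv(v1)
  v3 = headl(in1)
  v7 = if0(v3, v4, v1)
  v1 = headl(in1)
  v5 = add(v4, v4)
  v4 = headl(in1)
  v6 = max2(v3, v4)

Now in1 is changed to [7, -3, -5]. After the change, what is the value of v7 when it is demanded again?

Demanding v7 again yields 7.

First demand of the output computes:
  v1 = headl([-2, 4, 1, -9, -3]) = -2
  v3 = headl([-2, 4, 1, -9, -3]) = -2
  v7 = if0(v3=-2 -> else branch v1) = -2

After the edit, cleaning proceeds:
  v1: a read changed (in1 [-2, 4, 1, -9, -3]->[7, -3, -5]) — executes, giving 7.
  v3: a read changed (in1 [-2, 4, 1, -9, -3]->[7, -3, -5]) — executes, giving 7.
  v7: a read changed (v3 -2->7; v1 -2->7) — executes, giving 7.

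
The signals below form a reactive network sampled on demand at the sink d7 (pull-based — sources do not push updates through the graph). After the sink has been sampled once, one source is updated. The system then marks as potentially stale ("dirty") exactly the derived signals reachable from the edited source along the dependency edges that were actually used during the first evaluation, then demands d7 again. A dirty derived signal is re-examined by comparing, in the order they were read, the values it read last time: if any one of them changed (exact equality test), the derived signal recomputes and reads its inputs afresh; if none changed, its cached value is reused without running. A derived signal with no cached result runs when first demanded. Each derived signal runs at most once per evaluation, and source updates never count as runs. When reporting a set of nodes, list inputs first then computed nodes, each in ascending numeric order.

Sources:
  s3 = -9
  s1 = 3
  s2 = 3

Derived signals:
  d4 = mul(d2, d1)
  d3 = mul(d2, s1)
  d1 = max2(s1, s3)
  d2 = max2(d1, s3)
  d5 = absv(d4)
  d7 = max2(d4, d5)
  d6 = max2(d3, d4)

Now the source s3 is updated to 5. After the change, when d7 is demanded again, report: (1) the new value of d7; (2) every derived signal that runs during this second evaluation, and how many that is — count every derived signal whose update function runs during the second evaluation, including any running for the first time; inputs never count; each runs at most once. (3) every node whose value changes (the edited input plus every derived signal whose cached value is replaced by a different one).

Initial pass — values computed on the first demand:
  d1 = max2(3, -9) = 3
  d2 = max2(3, -9) = 3
  d4 = mul(3, 3) = 9
  d5 = absv(9) = 9
  d7 = max2(9, 9) = 9

Second demand — change propagation:
  d1: re-runs because s3 -9->5; new result 5.
  d2: re-runs because d1 3->5; s3 -9->5; new result 5.
  d4: re-runs because d2 3->5; d1 3->5; new result 25.
  d5: re-runs because d4 9->25; new result 25.
  d7: re-runs because d4 9->25; d5 9->25; new result 25.

d7 now evaluates to 25.
Run set: d1, d2, d4, d5, d7 (5 run).
Changed values: s3, d1, d2, d4, d5, d7.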